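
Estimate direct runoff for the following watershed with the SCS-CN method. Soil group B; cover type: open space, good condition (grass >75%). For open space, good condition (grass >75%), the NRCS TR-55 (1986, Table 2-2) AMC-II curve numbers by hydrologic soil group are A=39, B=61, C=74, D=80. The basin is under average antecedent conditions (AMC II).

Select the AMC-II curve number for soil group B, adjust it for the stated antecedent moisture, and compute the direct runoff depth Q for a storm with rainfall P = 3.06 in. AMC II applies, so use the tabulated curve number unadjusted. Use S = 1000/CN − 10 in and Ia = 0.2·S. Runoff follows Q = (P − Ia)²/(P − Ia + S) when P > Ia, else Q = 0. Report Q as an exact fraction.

Q = 9839163/25348550 in ≈ 0.388 in

NRCS table: open space, good condition (grass >75%), soil group B → CN(II) = 61
Average conditions: CN = 61 (no AMC adjustment).
S = 1000/61 − 10 = 390/61 in ≈ 6.393 in
Initial abstraction Ia = S/5 = (390/61)/5 = 78/61 ≈ 1.279 in
P − Ia = 3.060 − 1.279 = 5433/3050 ≈ 1.781 in (> 0, runoff occurs)
Q = (5433/3050)²/((5433/3050) + 390/61) = (29517489/9302500)/(24933/3050) = 9839163/25348550 in ≈ 0.388 in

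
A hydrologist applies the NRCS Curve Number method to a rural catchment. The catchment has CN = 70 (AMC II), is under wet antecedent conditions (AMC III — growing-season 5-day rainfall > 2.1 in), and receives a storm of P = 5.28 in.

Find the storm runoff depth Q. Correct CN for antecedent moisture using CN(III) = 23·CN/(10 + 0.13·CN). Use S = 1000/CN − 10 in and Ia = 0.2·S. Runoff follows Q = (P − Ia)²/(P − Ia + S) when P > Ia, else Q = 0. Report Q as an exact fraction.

Q = 10837264/3046925 in ≈ 3.557 in

Wet (AMC III): CN(III) = 23·70/(10 + 0.13·70) = 1610/(191/10) = 16100/191 ≈ 84.293
Retention S: 1000/CN − 10 with CN=84.293 → S = 300/161 ≈ 1.863 in
Ia = 0.2·(300/161) = 60/161 in ≈ 0.373 in
Since P=5.280 > Ia=0.373: effective rainfall P−Ia = 19752/4025 in
Runoff Q = (P−Ia)²/(P−Ia+S) = (4.907)²/(4.907+1.863) = 10837264/3046925 ≈ 3.557 in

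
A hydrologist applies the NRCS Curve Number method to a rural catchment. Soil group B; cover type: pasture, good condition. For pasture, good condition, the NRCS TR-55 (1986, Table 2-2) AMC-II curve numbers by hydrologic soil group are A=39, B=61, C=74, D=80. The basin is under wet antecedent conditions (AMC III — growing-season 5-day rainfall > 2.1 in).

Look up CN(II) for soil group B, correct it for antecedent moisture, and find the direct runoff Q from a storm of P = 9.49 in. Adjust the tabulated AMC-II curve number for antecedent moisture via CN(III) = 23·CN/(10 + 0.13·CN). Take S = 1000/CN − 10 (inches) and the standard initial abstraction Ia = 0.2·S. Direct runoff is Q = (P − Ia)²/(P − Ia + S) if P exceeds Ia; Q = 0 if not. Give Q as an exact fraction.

Q = 120856106293/17736585700 in ≈ 6.814 in

NRCS table: pasture, good condition, soil group B → CN(II) = 61
Adjust CN=61 to AMC III: 23·61/(10 + 0.13·61) → 1403 ÷ (1793/100) = 140300/1793 ≈ 78.249
Max retention: S = 1000/(140300/1793) − 10 = 3900/1403 in (≈ 2.780 in)
Ia = 0.2S: 0.2·2.780 = 0.556 in (exactly 780/1403)
Excess rainfall: 9.490 − 0.556 = 8.934 in; P > Ia so Q > 0
Runoff Q = (P−Ia)²/(P−Ia+S) = (8.934)²/(8.934+2.780) = 120856106293/17736585700 ≈ 6.814 in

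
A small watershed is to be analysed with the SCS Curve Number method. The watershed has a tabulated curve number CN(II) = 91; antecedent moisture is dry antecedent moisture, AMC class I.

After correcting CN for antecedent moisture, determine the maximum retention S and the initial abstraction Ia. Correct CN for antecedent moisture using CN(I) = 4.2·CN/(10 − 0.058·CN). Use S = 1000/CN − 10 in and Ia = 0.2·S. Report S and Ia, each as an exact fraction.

S = 1500/637 in ≈ 2.355 in; Ia = 300/637 in ≈ 0.471 in

CN(I) from CN(II)=91: (4.2·91)/(10 − 0.058·91) = 63700/787 ≈ 80.940
Max retention: S = 1000/(63700/787) − 10 = 1500/637 in (≈ 2.355 in)
Ia = 0.2·(1500/637) = 300/637 in ≈ 0.471 in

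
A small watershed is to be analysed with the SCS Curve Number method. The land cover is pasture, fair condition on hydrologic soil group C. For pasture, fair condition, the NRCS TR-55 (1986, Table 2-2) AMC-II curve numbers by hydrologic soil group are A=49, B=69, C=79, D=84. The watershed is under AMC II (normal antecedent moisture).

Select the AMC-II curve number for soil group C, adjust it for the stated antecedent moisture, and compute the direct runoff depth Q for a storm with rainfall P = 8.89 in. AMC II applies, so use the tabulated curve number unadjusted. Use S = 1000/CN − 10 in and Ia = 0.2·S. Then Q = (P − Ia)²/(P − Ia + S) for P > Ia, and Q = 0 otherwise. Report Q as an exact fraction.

Q = 622870423/98220700 in ≈ 6.342 in

NRCS table: pasture, fair condition, soil group C → CN(II) = 79
Average conditions: CN = 79 (no AMC adjustment).
S = 1000/79 − 10 = 210/79 in ≈ 2.658 in
Initial abstraction Ia = S/5 = (210/79)/5 = 42/79 ≈ 0.532 in
Since P=8.890 > Ia=0.532: effective rainfall P−Ia = 66031/7900 in
Runoff Q = (P−Ia)²/(P−Ia+S) = (8.358)²/(8.358+2.658) = 622870423/98220700 ≈ 6.342 in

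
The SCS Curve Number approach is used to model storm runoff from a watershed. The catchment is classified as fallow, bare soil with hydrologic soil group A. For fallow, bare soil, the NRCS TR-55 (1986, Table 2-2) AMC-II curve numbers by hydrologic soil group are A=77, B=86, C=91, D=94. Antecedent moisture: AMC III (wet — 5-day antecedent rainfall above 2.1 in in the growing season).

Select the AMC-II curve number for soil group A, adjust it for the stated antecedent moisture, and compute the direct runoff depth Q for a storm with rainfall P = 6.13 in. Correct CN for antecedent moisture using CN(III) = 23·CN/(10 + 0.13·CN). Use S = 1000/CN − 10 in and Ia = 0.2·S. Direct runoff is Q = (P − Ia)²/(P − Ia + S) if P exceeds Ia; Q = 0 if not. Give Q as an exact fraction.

NRCS table: fallow, bare soil, soil group A → CN(II) = 77
CN(III) from CN(II)=77: (23·77)/(10 + 0.13·77) = 7700/87 ≈ 88.506
Max retention: S = 1000/(7700/87) − 10 = 100/77 in (≈ 1.299 in)
Ia = 0.2S: 0.2·1.299 = 0.260 in (exactly 20/77)
P − Ia = 6.130 − 0.260 = 45201/7700 ≈ 5.870 in (> 0, runoff occurs)
Q: (45201/7700)² ÷ (55201/7700) = 2043130401/425047700 in (≈ 4.807 in)

Q = 2043130401/425047700 in ≈ 4.807 in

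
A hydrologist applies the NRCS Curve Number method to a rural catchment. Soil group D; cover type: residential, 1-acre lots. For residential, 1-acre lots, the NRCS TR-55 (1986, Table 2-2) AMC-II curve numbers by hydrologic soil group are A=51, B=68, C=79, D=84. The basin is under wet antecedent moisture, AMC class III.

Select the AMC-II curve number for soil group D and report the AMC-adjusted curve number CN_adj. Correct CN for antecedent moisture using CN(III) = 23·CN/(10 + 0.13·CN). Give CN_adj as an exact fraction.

CN_adj = 48300/523 ≈ 92.352

NRCS table: residential, 1-acre lots, soil group D → CN(II) = 84
Wet (AMC III): CN(III) = 23·84/(10 + 0.13·84) = 1932/(523/25) = 48300/523 ≈ 92.352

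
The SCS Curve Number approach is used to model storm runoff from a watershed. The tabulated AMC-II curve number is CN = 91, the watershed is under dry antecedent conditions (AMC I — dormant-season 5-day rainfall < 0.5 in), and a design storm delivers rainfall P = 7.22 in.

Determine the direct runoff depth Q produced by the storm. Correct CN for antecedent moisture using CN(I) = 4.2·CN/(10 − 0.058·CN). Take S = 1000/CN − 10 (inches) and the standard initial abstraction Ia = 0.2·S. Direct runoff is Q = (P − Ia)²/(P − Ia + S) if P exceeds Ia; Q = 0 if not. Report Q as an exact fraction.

Adjust CN=91 to AMC I: 4.2·91/(10 − 0.058·91) → (1911/5) ÷ (2361/500) = 63700/787 ≈ 80.940
Retention S: 1000/CN − 10 with CN=80.940 → S = 1500/637 ≈ 2.355 in
Ia = 0.2·(1500/637) = 300/637 in ≈ 0.471 in
P − Ia = 7.220 − 0.471 = 214957/31850 ≈ 6.749 in (> 0, runoff occurs)
Q: (214957/31850)² ÷ (289957/31850) = 46206511849/9235130450 in (≈ 5.003 in)

Q = 46206511849/9235130450 in ≈ 5.003 in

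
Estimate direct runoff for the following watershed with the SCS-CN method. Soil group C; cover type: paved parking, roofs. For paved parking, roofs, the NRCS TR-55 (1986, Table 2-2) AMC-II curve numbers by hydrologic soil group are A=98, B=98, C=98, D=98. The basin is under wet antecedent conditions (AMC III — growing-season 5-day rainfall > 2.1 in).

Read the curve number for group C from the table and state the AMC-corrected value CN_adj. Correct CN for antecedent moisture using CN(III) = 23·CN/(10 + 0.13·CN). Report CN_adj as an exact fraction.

CN_adj = 112700/1137 ≈ 99.120

NRCS table: paved parking, roofs, soil group C → CN(II) = 98
Adjust CN=98 to AMC III: 23·98/(10 + 0.13·98) → 2254 ÷ (1137/50) = 112700/1137 ≈ 99.120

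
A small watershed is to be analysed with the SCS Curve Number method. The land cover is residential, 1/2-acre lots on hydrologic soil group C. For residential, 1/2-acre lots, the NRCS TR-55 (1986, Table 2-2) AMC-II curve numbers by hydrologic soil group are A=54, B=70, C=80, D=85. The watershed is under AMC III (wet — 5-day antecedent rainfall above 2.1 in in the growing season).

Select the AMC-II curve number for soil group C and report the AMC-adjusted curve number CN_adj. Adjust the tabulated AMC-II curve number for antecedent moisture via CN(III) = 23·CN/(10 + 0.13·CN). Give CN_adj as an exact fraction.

CN_adj = 4600/51 ≈ 90.196

NRCS table: residential, 1/2-acre lots, soil group C → CN(II) = 80
CN(III) from CN(II)=80: (23·80)/(10 + 0.13·80) = 4600/51 ≈ 90.196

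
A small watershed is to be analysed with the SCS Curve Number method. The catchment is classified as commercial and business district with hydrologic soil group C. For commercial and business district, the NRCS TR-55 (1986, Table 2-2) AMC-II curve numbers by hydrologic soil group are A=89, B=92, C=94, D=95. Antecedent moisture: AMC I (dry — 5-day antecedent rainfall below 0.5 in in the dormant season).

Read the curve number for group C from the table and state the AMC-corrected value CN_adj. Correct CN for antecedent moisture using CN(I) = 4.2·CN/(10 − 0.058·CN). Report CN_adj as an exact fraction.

CN_adj = 32900/379 ≈ 86.807

NRCS table: commercial and business district, soil group C → CN(II) = 94
Adjust CN=94 to AMC I: 4.2·94/(10 − 0.058·94) → (1974/5) ÷ (1137/250) = 32900/379 ≈ 86.807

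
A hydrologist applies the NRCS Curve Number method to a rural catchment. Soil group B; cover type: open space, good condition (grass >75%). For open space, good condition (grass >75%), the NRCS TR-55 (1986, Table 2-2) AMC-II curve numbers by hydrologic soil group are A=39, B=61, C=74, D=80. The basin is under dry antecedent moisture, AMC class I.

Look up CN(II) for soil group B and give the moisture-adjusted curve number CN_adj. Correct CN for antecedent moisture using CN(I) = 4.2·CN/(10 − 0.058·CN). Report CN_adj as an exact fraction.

CN_adj = 42700/1077 ≈ 39.647

NRCS table: open space, good condition (grass >75%), soil group B → CN(II) = 61
Adjust CN=61 to AMC I: 4.2·61/(10 − 0.058·61) → (1281/5) ÷ (3231/500) = 42700/1077 ≈ 39.647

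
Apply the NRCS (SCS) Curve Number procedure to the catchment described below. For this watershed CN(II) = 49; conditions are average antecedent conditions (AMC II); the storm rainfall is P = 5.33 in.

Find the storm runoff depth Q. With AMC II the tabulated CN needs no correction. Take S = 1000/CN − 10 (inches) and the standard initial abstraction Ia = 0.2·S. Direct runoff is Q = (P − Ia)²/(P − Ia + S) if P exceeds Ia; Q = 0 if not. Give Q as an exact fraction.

Q = 253350889/327893300 in ≈ 0.773 in

AMC II — tabulated CN = 49 applies directly.
S = 1000/49 − 10 = 510/49 in ≈ 10.408 in
Ia = 0.2S: 0.2·10.408 = 2.082 in (exactly 102/49)
P − Ia = 5.330 − 2.082 = 15917/4900 ≈ 3.248 in (> 0, runoff occurs)
Q: (15917/4900)² ÷ (66917/4900) = 253350889/327893300 in (≈ 0.773 in)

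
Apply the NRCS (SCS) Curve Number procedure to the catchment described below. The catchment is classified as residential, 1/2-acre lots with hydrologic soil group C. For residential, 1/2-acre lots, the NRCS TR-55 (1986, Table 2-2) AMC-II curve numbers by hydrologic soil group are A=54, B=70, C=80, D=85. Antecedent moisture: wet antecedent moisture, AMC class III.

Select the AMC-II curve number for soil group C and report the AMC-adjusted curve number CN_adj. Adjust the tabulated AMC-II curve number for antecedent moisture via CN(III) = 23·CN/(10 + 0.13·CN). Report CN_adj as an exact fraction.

NRCS table: residential, 1/2-acre lots, soil group C → CN(II) = 80
CN(III) from CN(II)=80: (23·80)/(10 + 0.13·80) = 4600/51 ≈ 90.196

CN_adj = 4600/51 ≈ 90.196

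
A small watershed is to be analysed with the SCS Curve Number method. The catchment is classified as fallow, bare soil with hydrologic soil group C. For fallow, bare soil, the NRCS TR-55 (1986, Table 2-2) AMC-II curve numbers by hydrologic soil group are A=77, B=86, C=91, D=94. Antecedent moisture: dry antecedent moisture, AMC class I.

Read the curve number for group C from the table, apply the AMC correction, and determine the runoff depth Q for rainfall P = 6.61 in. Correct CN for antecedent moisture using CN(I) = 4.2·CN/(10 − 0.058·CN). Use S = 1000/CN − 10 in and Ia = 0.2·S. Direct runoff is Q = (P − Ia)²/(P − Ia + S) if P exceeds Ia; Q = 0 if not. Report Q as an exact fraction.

Q = 152925577249/34465330900 in ≈ 4.437 in

NRCS table: fallow, bare soil, soil group C → CN(II) = 91
Adjust CN=91 to AMC I: 4.2·91/(10 − 0.058·91) → (1911/5) ÷ (2361/500) = 63700/787 ≈ 80.940
Max retention: S = 1000/(63700/787) − 10 = 1500/637 in (≈ 2.355 in)
Ia = 0.2S: 0.2·2.355 = 0.471 in (exactly 300/637)
P − Ia = 6.610 − 0.471 = 391057/63700 ≈ 6.139 in (> 0, runoff occurs)
Q: (391057/63700)² ÷ (541057/63700) = 152925577249/34465330900 in (≈ 4.437 in)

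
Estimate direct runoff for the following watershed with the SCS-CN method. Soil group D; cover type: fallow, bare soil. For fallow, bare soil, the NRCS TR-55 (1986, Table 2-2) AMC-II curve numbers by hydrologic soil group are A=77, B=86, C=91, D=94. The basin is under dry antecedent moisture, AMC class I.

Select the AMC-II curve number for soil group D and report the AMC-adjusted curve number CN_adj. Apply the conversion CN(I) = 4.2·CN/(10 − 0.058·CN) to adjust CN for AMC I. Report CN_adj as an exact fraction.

CN_adj = 32900/379 ≈ 86.807

NRCS table: fallow, bare soil, soil group D → CN(II) = 94
Adjust CN=94 to AMC I: 4.2·94/(10 − 0.058·94) → (1974/5) ÷ (1137/250) = 32900/379 ≈ 86.807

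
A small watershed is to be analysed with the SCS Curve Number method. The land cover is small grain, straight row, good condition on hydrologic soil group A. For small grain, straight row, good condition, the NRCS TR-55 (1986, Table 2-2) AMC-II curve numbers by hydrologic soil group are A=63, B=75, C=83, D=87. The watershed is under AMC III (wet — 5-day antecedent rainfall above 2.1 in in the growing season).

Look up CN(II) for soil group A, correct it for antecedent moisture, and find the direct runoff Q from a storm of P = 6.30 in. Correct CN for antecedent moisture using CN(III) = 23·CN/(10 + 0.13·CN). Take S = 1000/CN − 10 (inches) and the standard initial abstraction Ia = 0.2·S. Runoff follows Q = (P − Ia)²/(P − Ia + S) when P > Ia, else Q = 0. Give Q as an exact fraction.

NRCS table: small grain, straight row, good condition, soil group A → CN(II) = 63
CN(III) from CN(II)=63: (23·63)/(10 + 0.13·63) = 144900/1819 ≈ 79.659
Max retention: S = 1000/(144900/1819) − 10 = 3700/1449 in (≈ 2.553 in)
Ia = 0.2·(3700/1449) = 740/1449 in ≈ 0.511 in
Since P=6.300 > Ia=0.511: effective rainfall P−Ia = 83887/14490 in
Q = (83887/14490)²/((83887/14490) + 3700/1449) = (7037028769/209960100)/(120887/14490) = 7037028769/1751652630 in ≈ 4.017 in

Q = 7037028769/1751652630 in ≈ 4.017 in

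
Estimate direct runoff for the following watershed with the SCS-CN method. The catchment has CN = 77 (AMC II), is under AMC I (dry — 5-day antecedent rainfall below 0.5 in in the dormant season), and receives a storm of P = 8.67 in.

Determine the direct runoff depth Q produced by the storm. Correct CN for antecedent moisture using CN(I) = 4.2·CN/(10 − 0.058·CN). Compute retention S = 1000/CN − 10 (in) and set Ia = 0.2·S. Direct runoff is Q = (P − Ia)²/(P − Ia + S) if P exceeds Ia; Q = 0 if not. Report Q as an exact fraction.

Q = 1373441019721/375457536300 in ≈ 3.658 in

Adjust CN=77 to AMC I: 4.2·77/(10 − 0.058·77) → (1617/5) ÷ (2767/500) = 161700/2767 ≈ 58.439
S = 1000/(161700/2767) − 10 = 11500/1617 in ≈ 7.112 in
Initial abstraction Ia = S/5 = (11500/1617)/5 = 2300/1617 ≈ 1.422 in
Since P=8.670 > Ia=1.422: effective rainfall P−Ia = 1171939/161700 in
Runoff Q = (P−Ia)²/(P−Ia+S) = (7.248)²/(7.248+7.112) = 1373441019721/375457536300 ≈ 3.658 in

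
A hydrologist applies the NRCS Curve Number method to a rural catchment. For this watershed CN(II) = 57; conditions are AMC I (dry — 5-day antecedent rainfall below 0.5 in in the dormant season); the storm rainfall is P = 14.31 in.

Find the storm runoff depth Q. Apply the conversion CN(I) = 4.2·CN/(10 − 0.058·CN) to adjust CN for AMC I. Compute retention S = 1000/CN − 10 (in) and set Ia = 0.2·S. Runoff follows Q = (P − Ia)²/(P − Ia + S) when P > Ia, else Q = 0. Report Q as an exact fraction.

CN(I) from CN(II)=57: (4.2·57)/(10 − 0.058·57) = 119700/3347 ≈ 35.763
Max retention: S = 1000/(119700/3347) − 10 = 21500/1197 in (≈ 17.962 in)
Ia = 0.2·(21500/1197) = 4300/1197 in ≈ 3.592 in
P − Ia = 14.310 − 3.592 = 1282907/119700 ≈ 10.718 in (> 0, runoff occurs)
Q: (1282907/119700)² ÷ (3432907/119700) = 1645850370649/410918967900 in (≈ 4.005 in)

Q = 1645850370649/410918967900 in ≈ 4.005 in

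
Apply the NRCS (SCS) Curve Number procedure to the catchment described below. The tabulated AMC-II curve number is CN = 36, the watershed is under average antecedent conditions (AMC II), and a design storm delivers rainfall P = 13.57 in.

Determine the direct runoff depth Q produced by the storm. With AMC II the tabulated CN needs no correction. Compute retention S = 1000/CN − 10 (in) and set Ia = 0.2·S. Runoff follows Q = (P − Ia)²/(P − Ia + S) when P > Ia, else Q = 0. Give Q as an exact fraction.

AMC II — tabulated CN = 36 applies directly.
Retention S: 1000/CN − 10 with CN=36.000 → S = 160/9 ≈ 17.778 in
Ia = 0.2·(160/9) = 32/9 in ≈ 3.556 in
Since P=13.570 > Ia=3.556: effective rainfall P−Ia = 9013/900 in
Q: (9013/900)² ÷ (25013/900) = 81234169/22511700 in (≈ 3.609 in)

Q = 81234169/22511700 in ≈ 3.609 in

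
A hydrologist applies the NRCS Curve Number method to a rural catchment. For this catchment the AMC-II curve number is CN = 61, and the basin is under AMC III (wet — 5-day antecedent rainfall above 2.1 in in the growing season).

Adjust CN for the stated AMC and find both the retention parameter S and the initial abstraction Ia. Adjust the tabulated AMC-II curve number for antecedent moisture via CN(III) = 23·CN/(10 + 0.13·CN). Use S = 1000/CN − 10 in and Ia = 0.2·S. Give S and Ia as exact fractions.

S = 3900/1403 in ≈ 2.780 in; Ia = 780/1403 in ≈ 0.556 in

Adjust CN=61 to AMC III: 23·61/(10 + 0.13·61) → 1403 ÷ (1793/100) = 140300/1793 ≈ 78.249
S = 1000/(140300/1793) − 10 = 3900/1403 in ≈ 2.780 in
Ia = 0.2S: 0.2·2.780 = 0.556 in (exactly 780/1403)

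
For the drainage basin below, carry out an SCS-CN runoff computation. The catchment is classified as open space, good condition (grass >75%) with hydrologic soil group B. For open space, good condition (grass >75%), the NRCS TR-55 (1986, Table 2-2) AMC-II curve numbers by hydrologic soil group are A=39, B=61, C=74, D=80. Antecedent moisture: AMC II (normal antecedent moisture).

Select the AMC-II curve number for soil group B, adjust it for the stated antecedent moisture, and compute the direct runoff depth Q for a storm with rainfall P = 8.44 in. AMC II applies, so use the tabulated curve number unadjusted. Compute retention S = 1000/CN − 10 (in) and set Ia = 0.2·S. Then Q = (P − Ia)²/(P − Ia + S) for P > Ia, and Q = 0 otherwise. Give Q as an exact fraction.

Q = 119268241/31523275 in ≈ 3.783 in

NRCS table: open space, good condition (grass >75%), soil group B → CN(II) = 61
AMC II — tabulated CN = 61 applies directly.
S = 1000/61 − 10 = 390/61 in ≈ 6.393 in
Initial abstraction Ia = S/5 = (390/61)/5 = 78/61 ≈ 1.279 in
Excess rainfall: 8.440 − 1.279 = 7.161 in; P > Ia so Q > 0
Q = (10921/1525)²/((10921/1525) + 390/61) = (119268241/2325625)/(20671/1525) = 119268241/31523275 in ≈ 3.783 in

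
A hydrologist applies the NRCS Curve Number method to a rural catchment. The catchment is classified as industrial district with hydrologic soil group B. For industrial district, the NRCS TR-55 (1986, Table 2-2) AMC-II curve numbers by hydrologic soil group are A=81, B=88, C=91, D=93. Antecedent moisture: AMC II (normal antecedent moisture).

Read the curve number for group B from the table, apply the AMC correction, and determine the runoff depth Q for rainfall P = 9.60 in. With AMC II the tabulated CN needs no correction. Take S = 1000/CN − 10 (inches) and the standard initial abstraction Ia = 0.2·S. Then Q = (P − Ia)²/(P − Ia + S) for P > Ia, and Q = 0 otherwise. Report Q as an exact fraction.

NRCS table: industrial district, soil group B → CN(II) = 88
Average conditions: CN = 88 (no AMC adjustment).
Max retention: S = 1000/88 − 10 = 15/11 in (≈ 1.364 in)
Ia = 0.2·(15/11) = 3/11 in ≈ 0.273 in
Since P=9.600 > Ia=0.273: effective rainfall P−Ia = 513/55 in
Runoff Q = (P−Ia)²/(P−Ia+S) = (9.327)²/(9.327+1.364) = 87723/10780 ≈ 8.138 in

Q = 87723/10780 in ≈ 8.138 in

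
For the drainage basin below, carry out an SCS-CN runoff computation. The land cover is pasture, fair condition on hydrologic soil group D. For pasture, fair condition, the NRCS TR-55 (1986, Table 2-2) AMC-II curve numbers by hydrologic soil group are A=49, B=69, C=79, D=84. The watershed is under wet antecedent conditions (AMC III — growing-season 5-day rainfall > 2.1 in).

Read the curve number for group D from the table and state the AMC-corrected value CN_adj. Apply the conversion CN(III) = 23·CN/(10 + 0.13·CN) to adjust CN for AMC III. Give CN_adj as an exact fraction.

CN_adj = 48300/523 ≈ 92.352

NRCS table: pasture, fair condition, soil group D → CN(II) = 84
CN(III) from CN(II)=84: (23·84)/(10 + 0.13·84) = 48300/523 ≈ 92.352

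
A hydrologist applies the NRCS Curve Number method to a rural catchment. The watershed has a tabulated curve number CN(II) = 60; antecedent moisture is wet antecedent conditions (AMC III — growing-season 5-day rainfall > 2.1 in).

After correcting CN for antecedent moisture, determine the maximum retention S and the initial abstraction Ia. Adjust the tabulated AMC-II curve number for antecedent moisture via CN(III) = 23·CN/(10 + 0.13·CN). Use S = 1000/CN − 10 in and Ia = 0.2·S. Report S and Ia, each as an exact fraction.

S = 200/69 in ≈ 2.899 in; Ia = 40/69 in ≈ 0.580 in

CN(III) from CN(II)=60: (23·60)/(10 + 0.13·60) = 6900/89 ≈ 77.528
S = 1000/(6900/89) − 10 = 200/69 in ≈ 2.899 in
Ia = 0.2·(200/69) = 40/69 in ≈ 0.580 in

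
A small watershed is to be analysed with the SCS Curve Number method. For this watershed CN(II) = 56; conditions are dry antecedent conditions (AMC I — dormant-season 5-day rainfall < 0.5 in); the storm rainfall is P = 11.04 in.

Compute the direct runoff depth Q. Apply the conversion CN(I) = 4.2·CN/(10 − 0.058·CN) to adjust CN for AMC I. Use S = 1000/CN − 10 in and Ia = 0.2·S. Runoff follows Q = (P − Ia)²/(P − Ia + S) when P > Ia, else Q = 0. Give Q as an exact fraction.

Q = 179854921/87806775 in ≈ 2.048 in

Adjust CN=56 to AMC I: 4.2·56/(10 − 0.058·56) → (1176/5) ÷ (844/125) = 7350/211 ≈ 34.834
S = 1000/(7350/211) − 10 = 2750/147 in ≈ 18.707 in
Initial abstraction Ia = S/5 = (2750/147)/5 = 550/147 ≈ 3.741 in
Since P=11.040 > Ia=3.741: effective rainfall P−Ia = 26822/3675 in
Q = (26822/3675)²/((26822/3675) + 2750/147) = (719419684/13505625)/(95572/3675) = 179854921/87806775 in ≈ 2.048 in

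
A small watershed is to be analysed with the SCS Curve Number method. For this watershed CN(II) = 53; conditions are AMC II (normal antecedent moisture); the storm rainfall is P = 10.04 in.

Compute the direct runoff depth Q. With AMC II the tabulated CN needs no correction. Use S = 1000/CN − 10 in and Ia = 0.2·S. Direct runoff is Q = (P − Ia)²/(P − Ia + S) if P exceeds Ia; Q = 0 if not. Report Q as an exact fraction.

Q = 119968209/30081475 in ≈ 3.988 in

Average conditions: CN = 53 (no AMC adjustment).
Max retention: S = 1000/53 − 10 = 470/53 in (≈ 8.868 in)
Ia = 0.2·(470/53) = 94/53 in ≈ 1.774 in
P − Ia = 10.040 − 1.774 = 10953/1325 ≈ 8.266 in (> 0, runoff occurs)
Q: (10953/1325)² ÷ (22703/1325) = 119968209/30081475 in (≈ 3.988 in)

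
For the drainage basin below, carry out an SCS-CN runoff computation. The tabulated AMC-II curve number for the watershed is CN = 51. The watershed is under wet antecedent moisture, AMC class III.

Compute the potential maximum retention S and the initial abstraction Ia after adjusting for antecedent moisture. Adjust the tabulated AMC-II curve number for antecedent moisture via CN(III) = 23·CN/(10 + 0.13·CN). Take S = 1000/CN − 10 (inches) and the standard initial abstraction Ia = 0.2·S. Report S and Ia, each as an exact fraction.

S = 4900/1173 in ≈ 4.177 in; Ia = 980/1173 in ≈ 0.835 in

CN(III) from CN(II)=51: (23·51)/(10 + 0.13·51) = 117300/1663 ≈ 70.535
Retention S: 1000/CN − 10 with CN=70.535 → S = 4900/1173 ≈ 4.177 in
Ia = 0.2S: 0.2·4.177 = 0.835 in (exactly 980/1173)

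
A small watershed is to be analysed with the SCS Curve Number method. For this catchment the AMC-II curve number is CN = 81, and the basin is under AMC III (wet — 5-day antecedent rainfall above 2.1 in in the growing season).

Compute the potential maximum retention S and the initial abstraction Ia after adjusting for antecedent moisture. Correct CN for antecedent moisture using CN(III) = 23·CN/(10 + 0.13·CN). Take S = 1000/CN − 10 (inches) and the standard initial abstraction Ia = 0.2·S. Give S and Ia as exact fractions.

S = 1900/1863 in ≈ 1.020 in; Ia = 380/1863 in ≈ 0.204 in

Wet (AMC III): CN(III) = 23·81/(10 + 0.13·81) = 1863/(2053/100) = 186300/2053 ≈ 90.745
S = 1000/(186300/2053) − 10 = 1900/1863 in ≈ 1.020 in
Initial abstraction Ia = S/5 = (1900/1863)/5 = 380/1863 ≈ 0.204 in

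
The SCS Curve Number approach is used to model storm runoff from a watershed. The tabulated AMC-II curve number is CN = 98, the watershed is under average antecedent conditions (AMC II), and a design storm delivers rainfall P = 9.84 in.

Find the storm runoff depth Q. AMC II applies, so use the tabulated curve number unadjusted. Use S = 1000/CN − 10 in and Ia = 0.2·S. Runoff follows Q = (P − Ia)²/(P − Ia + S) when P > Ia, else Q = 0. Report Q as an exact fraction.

AMC II — tabulated CN = 98 applies directly.
S = 1000/98 − 10 = 10/49 in ≈ 0.204 in
Ia = 0.2S: 0.2·0.204 = 0.041 in (exactly 2/49)
P − Ia = 9.840 − 0.041 = 12004/1225 ≈ 9.799 in (> 0, runoff occurs)
Runoff Q = (P−Ia)²/(P−Ia+S) = (9.799)²/(9.799+0.204) = 72048008/7505575 ≈ 9.599 in

Q = 72048008/7505575 in ≈ 9.599 in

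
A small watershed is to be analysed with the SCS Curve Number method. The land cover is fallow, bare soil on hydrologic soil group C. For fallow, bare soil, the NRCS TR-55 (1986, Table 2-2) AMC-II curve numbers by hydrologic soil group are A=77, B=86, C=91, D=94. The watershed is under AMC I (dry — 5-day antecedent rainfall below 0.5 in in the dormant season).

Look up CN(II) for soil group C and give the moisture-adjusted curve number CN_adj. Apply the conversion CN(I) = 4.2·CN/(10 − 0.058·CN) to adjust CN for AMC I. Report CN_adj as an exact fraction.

CN_adj = 63700/787 ≈ 80.940

NRCS table: fallow, bare soil, soil group C → CN(II) = 91
Adjust CN=91 to AMC I: 4.2·91/(10 − 0.058·91) → (1911/5) ÷ (2361/500) = 63700/787 ≈ 80.940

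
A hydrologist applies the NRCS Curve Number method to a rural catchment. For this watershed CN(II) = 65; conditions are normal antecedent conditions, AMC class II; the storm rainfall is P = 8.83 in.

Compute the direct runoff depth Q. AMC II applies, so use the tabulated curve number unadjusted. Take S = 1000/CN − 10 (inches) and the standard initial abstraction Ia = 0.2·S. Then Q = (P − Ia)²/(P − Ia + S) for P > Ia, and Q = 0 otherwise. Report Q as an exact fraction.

AMC II — tabulated CN = 65 applies directly.
Retention S: 1000/CN − 10 with CN=65.000 → S = 70/13 ≈ 5.385 in
Ia = 0.2·(70/13) = 14/13 in ≈ 1.077 in
Excess rainfall: 8.830 − 1.077 = 7.753 in; P > Ia so Q > 0
Runoff Q = (P−Ia)²/(P−Ia+S) = (7.753)²/(7.753+5.385) = 101586241/22202700 ≈ 4.575 in

Q = 101586241/22202700 in ≈ 4.575 in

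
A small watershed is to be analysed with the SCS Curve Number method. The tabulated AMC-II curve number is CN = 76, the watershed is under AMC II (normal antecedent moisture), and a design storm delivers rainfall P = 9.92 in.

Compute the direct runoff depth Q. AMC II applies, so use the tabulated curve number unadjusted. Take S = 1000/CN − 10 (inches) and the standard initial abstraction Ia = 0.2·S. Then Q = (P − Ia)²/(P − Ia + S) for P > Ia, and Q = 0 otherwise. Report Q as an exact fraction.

Q = 2433218/351025 in ≈ 6.932 in

Average conditions: CN = 76 (no AMC adjustment).
S = 1000/76 − 10 = 60/19 in ≈ 3.158 in
Ia = 0.2S: 0.2·3.158 = 0.632 in (exactly 12/19)
P − Ia = 9.920 − 0.632 = 4412/475 ≈ 9.288 in (> 0, runoff occurs)
Runoff Q = (P−Ia)²/(P−Ia+S) = (9.288)²/(9.288+3.158) = 2433218/351025 ≈ 6.932 in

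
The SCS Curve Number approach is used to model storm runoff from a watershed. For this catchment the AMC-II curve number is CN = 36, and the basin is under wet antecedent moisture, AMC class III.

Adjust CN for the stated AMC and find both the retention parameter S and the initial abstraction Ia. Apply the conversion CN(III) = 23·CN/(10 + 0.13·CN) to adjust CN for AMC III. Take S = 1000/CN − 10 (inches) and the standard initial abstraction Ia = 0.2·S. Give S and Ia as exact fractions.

Adjust CN=36 to AMC III: 23·36/(10 + 0.13·36) → 828 ÷ (367/25) = 20700/367 ≈ 56.403
S = 1000/(20700/367) − 10 = 1600/207 in ≈ 7.729 in
Ia = 0.2S: 0.2·7.729 = 1.546 in (exactly 320/207)

S = 1600/207 in ≈ 7.729 in; Ia = 320/207 in ≈ 1.546 in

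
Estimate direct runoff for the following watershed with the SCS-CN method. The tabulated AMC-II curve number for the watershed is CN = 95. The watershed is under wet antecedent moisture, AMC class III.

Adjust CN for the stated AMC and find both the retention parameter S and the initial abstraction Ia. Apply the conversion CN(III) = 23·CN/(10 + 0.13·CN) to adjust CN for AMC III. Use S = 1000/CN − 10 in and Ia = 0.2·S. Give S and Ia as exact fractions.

S = 100/437 in ≈ 0.229 in; Ia = 20/437 in ≈ 0.046 in

CN(III) from CN(II)=95: (23·95)/(10 + 0.13·95) = 43700/447 ≈ 97.763
Retention S: 1000/CN − 10 with CN=97.763 → S = 100/437 ≈ 0.229 in
Ia = 0.2·(100/437) = 20/437 in ≈ 0.046 in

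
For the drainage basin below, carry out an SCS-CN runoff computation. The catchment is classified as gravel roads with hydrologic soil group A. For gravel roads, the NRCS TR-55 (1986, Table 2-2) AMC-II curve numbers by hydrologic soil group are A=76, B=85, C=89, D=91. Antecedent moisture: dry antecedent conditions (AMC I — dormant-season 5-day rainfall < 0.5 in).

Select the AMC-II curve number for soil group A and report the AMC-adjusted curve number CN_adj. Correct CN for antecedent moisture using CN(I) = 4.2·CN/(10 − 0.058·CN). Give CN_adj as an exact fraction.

CN_adj = 13300/233 ≈ 57.082

NRCS table: gravel roads, soil group A → CN(II) = 76
Dry (AMC I): CN(I) = 4.2·76/(10 − 0.058·76) = (1596/5)/(699/125) = 13300/233 ≈ 57.082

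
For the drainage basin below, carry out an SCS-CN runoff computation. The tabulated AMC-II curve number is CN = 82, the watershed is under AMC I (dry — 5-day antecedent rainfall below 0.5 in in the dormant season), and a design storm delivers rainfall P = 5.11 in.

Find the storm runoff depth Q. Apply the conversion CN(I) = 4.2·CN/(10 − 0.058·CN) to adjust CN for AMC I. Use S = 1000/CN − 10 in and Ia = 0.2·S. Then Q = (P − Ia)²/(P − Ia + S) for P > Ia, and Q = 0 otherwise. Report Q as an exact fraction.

Adjust CN=82 to AMC I: 4.2·82/(10 − 0.058·82) → (1722/5) ÷ (1311/250) = 28700/437 ≈ 65.675
Retention S: 1000/CN − 10 with CN=65.675 → S = 1500/287 ≈ 5.226 in
Initial abstraction Ia = S/5 = (1500/287)/5 = 300/287 ≈ 1.045 in
Since P=5.110 > Ia=1.045: effective rainfall P−Ia = 116657/28700 in
Runoff Q = (P−Ia)²/(P−Ia+S) = (4.065)²/(4.065+5.226) = 13608855649/7653055900 ≈ 1.778 in

Q = 13608855649/7653055900 in ≈ 1.778 in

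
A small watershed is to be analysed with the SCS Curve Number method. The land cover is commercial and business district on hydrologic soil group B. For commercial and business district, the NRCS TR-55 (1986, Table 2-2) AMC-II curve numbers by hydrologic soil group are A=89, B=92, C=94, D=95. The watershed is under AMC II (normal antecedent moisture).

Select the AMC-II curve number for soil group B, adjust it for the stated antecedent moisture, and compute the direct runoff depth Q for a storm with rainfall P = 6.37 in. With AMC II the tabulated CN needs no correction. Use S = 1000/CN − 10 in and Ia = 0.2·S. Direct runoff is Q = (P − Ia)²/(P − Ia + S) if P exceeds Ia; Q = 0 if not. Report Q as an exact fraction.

Q = 203091001/37377300 in ≈ 5.434 in

NRCS table: commercial and business district, soil group B → CN(II) = 92
Average conditions: CN = 92 (no AMC adjustment).
S = 1000/92 − 10 = 20/23 in ≈ 0.870 in
Ia = 0.2·(20/23) = 4/23 in ≈ 0.174 in
Excess rainfall: 6.370 − 0.174 = 6.196 in; P > Ia so Q > 0
Q = (14251/2300)²/((14251/2300) + 20/23) = (203091001/5290000)/(16251/2300) = 203091001/37377300 in ≈ 5.434 in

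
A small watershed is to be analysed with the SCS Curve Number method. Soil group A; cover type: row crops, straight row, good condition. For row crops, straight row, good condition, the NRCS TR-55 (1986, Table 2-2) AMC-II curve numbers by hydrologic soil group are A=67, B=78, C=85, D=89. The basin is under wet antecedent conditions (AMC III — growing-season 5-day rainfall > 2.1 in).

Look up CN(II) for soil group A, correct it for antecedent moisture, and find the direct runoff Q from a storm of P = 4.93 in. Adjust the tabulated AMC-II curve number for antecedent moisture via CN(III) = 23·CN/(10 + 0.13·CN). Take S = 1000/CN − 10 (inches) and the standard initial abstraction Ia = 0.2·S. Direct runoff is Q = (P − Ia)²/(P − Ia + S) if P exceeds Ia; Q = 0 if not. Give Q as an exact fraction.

Q = 481237726369/157754173300 in ≈ 3.051 in

NRCS table: row crops, straight row, good condition, soil group A → CN(II) = 67
CN(III) from CN(II)=67: (23·67)/(10 + 0.13·67) = 154100/1871 ≈ 82.362
Retention S: 1000/CN − 10 with CN=82.362 → S = 3300/1541 ≈ 2.141 in
Ia = 0.2S: 0.2·2.141 = 0.428 in (exactly 660/1541)
Since P=4.930 > Ia=0.428: effective rainfall P−Ia = 693713/154100 in
Q: (693713/154100)² ÷ (1023713/154100) = 481237726369/157754173300 in (≈ 3.051 in)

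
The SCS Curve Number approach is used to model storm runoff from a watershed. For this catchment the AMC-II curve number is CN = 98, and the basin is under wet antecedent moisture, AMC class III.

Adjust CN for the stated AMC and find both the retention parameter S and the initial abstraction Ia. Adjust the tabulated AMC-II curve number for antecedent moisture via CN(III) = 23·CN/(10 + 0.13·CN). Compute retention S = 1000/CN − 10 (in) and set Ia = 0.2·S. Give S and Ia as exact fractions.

Adjust CN=98 to AMC III: 23·98/(10 + 0.13·98) → 2254 ÷ (1137/50) = 112700/1137 ≈ 99.120
Max retention: S = 1000/(112700/1137) − 10 = 100/1127 in (≈ 0.089 in)
Initial abstraction Ia = S/5 = (100/1127)/5 = 20/1127 ≈ 0.018 in

S = 100/1127 in ≈ 0.089 in; Ia = 20/1127 in ≈ 0.018 in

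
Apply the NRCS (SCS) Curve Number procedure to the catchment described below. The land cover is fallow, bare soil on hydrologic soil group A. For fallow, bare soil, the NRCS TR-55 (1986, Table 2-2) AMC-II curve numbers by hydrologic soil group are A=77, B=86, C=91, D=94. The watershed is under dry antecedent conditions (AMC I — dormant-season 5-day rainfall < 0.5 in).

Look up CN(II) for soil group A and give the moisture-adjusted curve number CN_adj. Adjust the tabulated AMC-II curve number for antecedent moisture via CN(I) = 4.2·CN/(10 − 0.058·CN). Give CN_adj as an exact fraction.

CN_adj = 161700/2767 ≈ 58.439

NRCS table: fallow, bare soil, soil group A → CN(II) = 77
CN(I) from CN(II)=77: (4.2·77)/(10 − 0.058·77) = 161700/2767 ≈ 58.439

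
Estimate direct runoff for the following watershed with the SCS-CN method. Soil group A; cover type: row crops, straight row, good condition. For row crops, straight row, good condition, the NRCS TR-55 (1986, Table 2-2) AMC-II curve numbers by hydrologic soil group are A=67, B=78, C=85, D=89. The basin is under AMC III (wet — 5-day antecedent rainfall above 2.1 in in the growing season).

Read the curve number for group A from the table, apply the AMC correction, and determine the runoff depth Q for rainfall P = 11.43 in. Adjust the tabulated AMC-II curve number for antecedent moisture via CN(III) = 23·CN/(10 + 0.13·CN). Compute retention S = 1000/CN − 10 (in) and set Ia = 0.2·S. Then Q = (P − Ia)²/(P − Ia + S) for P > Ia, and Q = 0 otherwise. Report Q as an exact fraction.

NRCS table: row crops, straight row, good condition, soil group A → CN(II) = 67
Adjust CN=67 to AMC III: 23·67/(10 + 0.13·67) → 1541 ÷ (1871/100) = 154100/1871 ≈ 82.362
Retention S: 1000/CN − 10 with CN=82.362 → S = 3300/1541 ≈ 2.141 in
Ia = 0.2·(3300/1541) = 660/1541 in ≈ 0.428 in
Excess rainfall: 11.430 − 0.428 = 11.002 in; P > Ia so Q > 0
Q = (1695363/154100)²/((1695363/154100) + 3300/1541) = (2874255701769/23746810000)/(2025363/154100) = 958085233923/104036146100 in ≈ 9.209 in

Q = 958085233923/104036146100 in ≈ 9.209 in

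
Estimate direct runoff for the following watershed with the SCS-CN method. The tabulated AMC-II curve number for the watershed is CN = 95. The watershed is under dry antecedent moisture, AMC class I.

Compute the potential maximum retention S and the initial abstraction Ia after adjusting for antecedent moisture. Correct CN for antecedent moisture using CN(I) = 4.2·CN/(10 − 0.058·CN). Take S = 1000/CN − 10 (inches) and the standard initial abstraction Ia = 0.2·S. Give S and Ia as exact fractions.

Dry (AMC I): CN(I) = 4.2·95/(10 − 0.058·95) = 399/(449/100) = 39900/449 ≈ 88.864
S = 1000/(39900/449) − 10 = 500/399 in ≈ 1.253 in
Ia = 0.2S: 0.2·1.253 = 0.251 in (exactly 100/399)

S = 500/399 in ≈ 1.253 in; Ia = 100/399 in ≈ 0.251 in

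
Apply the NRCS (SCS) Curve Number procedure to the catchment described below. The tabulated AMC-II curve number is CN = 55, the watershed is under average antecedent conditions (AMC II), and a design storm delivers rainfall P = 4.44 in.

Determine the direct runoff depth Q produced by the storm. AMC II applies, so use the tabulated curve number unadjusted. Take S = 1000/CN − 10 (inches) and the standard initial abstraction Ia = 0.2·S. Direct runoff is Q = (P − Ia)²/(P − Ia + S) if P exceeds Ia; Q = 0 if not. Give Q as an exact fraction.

AMC II — tabulated CN = 55 applies directly.
S = 1000/55 − 10 = 90/11 in ≈ 8.182 in
Initial abstraction Ia = S/5 = (90/11)/5 = 18/11 ≈ 1.636 in
Excess rainfall: 4.440 − 1.636 = 2.804 in; P > Ia so Q > 0
Q: (771/275)² ÷ (3021/275) = 198147/276925 in (≈ 0.716 in)

Q = 198147/276925 in ≈ 0.716 in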